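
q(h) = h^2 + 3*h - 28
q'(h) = 2*h + 3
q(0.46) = -26.41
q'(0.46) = 3.92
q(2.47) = -14.49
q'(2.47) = 7.94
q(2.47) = -14.49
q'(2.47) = 7.94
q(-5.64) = -13.11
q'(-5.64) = -8.28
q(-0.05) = -28.15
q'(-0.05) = 2.90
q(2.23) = -16.34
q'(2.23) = 7.46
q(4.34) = 3.86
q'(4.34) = 11.68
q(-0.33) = -28.88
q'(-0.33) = 2.34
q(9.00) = 80.00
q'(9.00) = 21.00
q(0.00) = -28.00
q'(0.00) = 3.00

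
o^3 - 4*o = o*(o - 2)*(o + 2)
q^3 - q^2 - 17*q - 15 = (q - 5)*(q + 1)*(q + 3)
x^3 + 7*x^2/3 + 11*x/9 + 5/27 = (x + 1/3)^2*(x + 5/3)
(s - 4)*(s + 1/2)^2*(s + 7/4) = s^4 - 5*s^3/4 - 9*s^2 - 121*s/16 - 7/4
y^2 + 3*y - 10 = (y - 2)*(y + 5)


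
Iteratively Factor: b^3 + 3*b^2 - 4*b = (b + 4)*(b^2 - b) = b*(b + 4)*(b - 1)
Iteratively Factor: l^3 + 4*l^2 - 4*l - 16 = (l + 2)*(l^2 + 2*l - 8) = (l - 2)*(l + 2)*(l + 4)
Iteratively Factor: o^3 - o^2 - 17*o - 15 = (o + 3)*(o^2 - 4*o - 5) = (o + 1)*(o + 3)*(o - 5)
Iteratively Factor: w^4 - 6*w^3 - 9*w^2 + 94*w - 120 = (w - 2)*(w^3 - 4*w^2 - 17*w + 60) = (w - 2)*(w + 4)*(w^2 - 8*w + 15) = (w - 3)*(w - 2)*(w + 4)*(w - 5)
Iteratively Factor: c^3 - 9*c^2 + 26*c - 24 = (c - 4)*(c^2 - 5*c + 6) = (c - 4)*(c - 3)*(c - 2)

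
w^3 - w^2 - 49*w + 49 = (w - 7)*(w - 1)*(w + 7)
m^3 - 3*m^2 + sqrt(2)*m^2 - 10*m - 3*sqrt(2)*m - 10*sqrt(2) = (m - 5)*(m + 2)*(m + sqrt(2))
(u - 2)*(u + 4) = u^2 + 2*u - 8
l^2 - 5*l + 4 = (l - 4)*(l - 1)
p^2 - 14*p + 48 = (p - 8)*(p - 6)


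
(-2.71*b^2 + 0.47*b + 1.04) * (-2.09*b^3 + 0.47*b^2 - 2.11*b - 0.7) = 5.6639*b^5 - 2.256*b^4 + 3.7654*b^3 + 1.3941*b^2 - 2.5234*b - 0.728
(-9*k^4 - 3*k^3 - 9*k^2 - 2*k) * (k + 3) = -9*k^5 - 30*k^4 - 18*k^3 - 29*k^2 - 6*k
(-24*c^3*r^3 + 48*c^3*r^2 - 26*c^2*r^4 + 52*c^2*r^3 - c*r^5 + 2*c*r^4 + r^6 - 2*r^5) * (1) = -24*c^3*r^3 + 48*c^3*r^2 - 26*c^2*r^4 + 52*c^2*r^3 - c*r^5 + 2*c*r^4 + r^6 - 2*r^5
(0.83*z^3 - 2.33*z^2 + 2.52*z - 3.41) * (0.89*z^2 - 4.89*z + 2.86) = 0.7387*z^5 - 6.1324*z^4 + 16.0103*z^3 - 22.0215*z^2 + 23.8821*z - 9.7526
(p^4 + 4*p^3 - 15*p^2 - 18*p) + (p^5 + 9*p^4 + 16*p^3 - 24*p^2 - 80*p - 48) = p^5 + 10*p^4 + 20*p^3 - 39*p^2 - 98*p - 48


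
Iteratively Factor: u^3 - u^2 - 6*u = (u + 2)*(u^2 - 3*u) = (u - 3)*(u + 2)*(u)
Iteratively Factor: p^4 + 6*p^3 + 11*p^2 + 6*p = (p)*(p^3 + 6*p^2 + 11*p + 6) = p*(p + 1)*(p^2 + 5*p + 6) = p*(p + 1)*(p + 3)*(p + 2)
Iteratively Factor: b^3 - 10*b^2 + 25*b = (b)*(b^2 - 10*b + 25) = b*(b - 5)*(b - 5)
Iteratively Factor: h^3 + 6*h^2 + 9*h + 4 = (h + 1)*(h^2 + 5*h + 4) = (h + 1)*(h + 4)*(h + 1)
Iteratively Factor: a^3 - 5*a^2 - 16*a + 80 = (a - 4)*(a^2 - a - 20) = (a - 4)*(a + 4)*(a - 5)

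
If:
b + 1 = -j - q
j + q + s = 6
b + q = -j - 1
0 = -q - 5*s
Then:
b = s - 7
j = 4*s + 6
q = -5*s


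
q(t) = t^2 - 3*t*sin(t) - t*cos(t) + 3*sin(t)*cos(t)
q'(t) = t*sin(t) - 3*t*cos(t) + 2*t - 3*sin(t)^2 - 3*sin(t) + 3*cos(t)^2 - cos(t)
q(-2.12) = -0.70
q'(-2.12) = -4.04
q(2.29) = 0.10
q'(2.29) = 8.83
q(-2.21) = -0.32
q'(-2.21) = -4.46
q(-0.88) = -2.17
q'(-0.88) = 1.71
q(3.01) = 10.47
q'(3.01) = 18.86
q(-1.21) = -2.50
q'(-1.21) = 0.20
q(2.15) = -0.97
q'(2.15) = 6.46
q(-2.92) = 4.40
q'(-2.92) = -9.40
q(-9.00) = 62.80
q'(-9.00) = -34.76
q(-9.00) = 62.80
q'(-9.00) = -34.76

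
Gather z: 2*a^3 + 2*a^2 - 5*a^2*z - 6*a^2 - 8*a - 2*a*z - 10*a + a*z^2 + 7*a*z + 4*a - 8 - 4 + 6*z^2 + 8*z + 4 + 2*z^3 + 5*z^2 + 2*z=2*a^3 - 4*a^2 - 14*a + 2*z^3 + z^2*(a + 11) + z*(-5*a^2 + 5*a + 10) - 8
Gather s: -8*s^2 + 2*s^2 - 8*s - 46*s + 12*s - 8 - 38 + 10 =-6*s^2 - 42*s - 36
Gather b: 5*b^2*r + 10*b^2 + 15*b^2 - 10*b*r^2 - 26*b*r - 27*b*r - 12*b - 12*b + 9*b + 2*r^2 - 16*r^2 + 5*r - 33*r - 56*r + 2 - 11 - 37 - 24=b^2*(5*r + 25) + b*(-10*r^2 - 53*r - 15) - 14*r^2 - 84*r - 70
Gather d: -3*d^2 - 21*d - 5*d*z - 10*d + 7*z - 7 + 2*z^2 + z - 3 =-3*d^2 + d*(-5*z - 31) + 2*z^2 + 8*z - 10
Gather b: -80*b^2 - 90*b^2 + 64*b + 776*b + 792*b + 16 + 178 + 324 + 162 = -170*b^2 + 1632*b + 680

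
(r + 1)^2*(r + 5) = r^3 + 7*r^2 + 11*r + 5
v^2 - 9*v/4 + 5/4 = (v - 5/4)*(v - 1)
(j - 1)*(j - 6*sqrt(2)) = j^2 - 6*sqrt(2)*j - j + 6*sqrt(2)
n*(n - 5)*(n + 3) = n^3 - 2*n^2 - 15*n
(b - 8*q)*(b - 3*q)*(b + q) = b^3 - 10*b^2*q + 13*b*q^2 + 24*q^3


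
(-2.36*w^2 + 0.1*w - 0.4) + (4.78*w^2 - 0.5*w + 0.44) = 2.42*w^2 - 0.4*w + 0.04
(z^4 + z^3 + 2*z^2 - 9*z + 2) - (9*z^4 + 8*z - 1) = -8*z^4 + z^3 + 2*z^2 - 17*z + 3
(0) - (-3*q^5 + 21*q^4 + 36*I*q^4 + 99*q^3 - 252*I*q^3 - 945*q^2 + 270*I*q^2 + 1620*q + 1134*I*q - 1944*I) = 3*q^5 - 21*q^4 - 36*I*q^4 - 99*q^3 + 252*I*q^3 + 945*q^2 - 270*I*q^2 - 1620*q - 1134*I*q + 1944*I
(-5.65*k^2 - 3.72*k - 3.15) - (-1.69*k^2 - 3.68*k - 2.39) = -3.96*k^2 - 0.04*k - 0.76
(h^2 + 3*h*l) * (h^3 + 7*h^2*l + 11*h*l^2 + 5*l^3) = h^5 + 10*h^4*l + 32*h^3*l^2 + 38*h^2*l^3 + 15*h*l^4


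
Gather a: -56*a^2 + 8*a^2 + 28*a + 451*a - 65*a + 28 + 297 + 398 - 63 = -48*a^2 + 414*a + 660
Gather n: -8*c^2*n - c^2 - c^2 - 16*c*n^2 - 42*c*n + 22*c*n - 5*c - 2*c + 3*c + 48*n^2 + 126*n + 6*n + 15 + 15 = -2*c^2 - 4*c + n^2*(48 - 16*c) + n*(-8*c^2 - 20*c + 132) + 30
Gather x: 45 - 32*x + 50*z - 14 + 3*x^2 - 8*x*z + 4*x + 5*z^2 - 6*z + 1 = 3*x^2 + x*(-8*z - 28) + 5*z^2 + 44*z + 32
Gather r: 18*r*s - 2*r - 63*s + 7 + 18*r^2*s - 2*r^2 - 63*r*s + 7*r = r^2*(18*s - 2) + r*(5 - 45*s) - 63*s + 7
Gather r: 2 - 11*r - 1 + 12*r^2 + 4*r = 12*r^2 - 7*r + 1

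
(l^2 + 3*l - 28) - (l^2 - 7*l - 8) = 10*l - 20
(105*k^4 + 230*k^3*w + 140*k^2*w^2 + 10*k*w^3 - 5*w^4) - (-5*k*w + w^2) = 105*k^4 + 230*k^3*w + 140*k^2*w^2 + 10*k*w^3 + 5*k*w - 5*w^4 - w^2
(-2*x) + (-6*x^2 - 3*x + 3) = -6*x^2 - 5*x + 3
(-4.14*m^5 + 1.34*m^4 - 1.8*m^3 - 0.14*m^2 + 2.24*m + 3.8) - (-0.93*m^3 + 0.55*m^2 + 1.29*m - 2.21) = -4.14*m^5 + 1.34*m^4 - 0.87*m^3 - 0.69*m^2 + 0.95*m + 6.01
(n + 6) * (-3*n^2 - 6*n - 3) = -3*n^3 - 24*n^2 - 39*n - 18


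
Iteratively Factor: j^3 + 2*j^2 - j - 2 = (j - 1)*(j^2 + 3*j + 2) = (j - 1)*(j + 2)*(j + 1)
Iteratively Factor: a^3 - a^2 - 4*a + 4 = (a + 2)*(a^2 - 3*a + 2) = (a - 2)*(a + 2)*(a - 1)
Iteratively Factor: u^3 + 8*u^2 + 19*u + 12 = (u + 4)*(u^2 + 4*u + 3) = (u + 3)*(u + 4)*(u + 1)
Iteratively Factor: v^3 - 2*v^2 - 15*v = (v - 5)*(v^2 + 3*v) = (v - 5)*(v + 3)*(v)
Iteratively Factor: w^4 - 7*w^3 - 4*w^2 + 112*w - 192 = (w - 3)*(w^3 - 4*w^2 - 16*w + 64) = (w - 3)*(w + 4)*(w^2 - 8*w + 16) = (w - 4)*(w - 3)*(w + 4)*(w - 4)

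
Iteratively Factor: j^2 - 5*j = (j)*(j - 5)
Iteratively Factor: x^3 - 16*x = (x + 4)*(x^2 - 4*x) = x*(x + 4)*(x - 4)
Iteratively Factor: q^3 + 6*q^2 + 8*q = (q)*(q^2 + 6*q + 8) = q*(q + 4)*(q + 2)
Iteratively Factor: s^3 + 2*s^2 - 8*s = (s + 4)*(s^2 - 2*s) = (s - 2)*(s + 4)*(s)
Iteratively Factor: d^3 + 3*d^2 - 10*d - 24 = (d - 3)*(d^2 + 6*d + 8) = (d - 3)*(d + 2)*(d + 4)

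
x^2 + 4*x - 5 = (x - 1)*(x + 5)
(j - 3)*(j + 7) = j^2 + 4*j - 21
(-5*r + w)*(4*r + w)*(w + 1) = -20*r^2*w - 20*r^2 - r*w^2 - r*w + w^3 + w^2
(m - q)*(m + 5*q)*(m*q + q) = m^3*q + 4*m^2*q^2 + m^2*q - 5*m*q^3 + 4*m*q^2 - 5*q^3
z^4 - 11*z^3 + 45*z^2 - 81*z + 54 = (z - 3)^3*(z - 2)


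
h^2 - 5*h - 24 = (h - 8)*(h + 3)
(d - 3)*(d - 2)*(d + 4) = d^3 - d^2 - 14*d + 24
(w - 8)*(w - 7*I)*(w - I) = w^3 - 8*w^2 - 8*I*w^2 - 7*w + 64*I*w + 56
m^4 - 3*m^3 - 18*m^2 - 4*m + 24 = (m - 6)*(m - 1)*(m + 2)^2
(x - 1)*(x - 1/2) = x^2 - 3*x/2 + 1/2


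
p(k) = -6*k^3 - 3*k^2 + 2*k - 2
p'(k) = -18*k^2 - 6*k + 2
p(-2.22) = 44.42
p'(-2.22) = -73.39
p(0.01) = -1.98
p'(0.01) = 1.94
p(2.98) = -181.46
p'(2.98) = -175.73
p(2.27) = -83.10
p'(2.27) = -104.37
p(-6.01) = 1180.11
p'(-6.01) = -612.10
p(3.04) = -192.21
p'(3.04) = -182.59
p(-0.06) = -2.13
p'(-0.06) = 2.30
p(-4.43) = 451.90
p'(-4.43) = -324.67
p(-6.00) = 1174.00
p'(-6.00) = -610.00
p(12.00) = -10778.00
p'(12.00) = -2662.00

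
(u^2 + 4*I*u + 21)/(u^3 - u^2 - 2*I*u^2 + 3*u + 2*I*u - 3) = (u + 7*I)/(u^2 + u*(-1 + I) - I)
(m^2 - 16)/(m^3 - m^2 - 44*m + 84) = (m^2 - 16)/(m^3 - m^2 - 44*m + 84)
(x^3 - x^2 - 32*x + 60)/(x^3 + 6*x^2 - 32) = (x^2 + x - 30)/(x^2 + 8*x + 16)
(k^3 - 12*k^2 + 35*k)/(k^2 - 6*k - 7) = k*(k - 5)/(k + 1)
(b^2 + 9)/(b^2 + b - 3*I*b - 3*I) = (b + 3*I)/(b + 1)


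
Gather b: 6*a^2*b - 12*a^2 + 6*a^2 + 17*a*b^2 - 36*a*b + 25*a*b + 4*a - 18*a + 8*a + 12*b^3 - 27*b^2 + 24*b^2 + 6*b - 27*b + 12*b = -6*a^2 - 6*a + 12*b^3 + b^2*(17*a - 3) + b*(6*a^2 - 11*a - 9)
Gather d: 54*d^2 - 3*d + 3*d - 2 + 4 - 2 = 54*d^2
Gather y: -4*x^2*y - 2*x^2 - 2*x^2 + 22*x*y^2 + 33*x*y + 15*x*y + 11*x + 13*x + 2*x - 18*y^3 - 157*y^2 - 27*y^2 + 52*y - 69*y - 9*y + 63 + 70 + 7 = -4*x^2 + 26*x - 18*y^3 + y^2*(22*x - 184) + y*(-4*x^2 + 48*x - 26) + 140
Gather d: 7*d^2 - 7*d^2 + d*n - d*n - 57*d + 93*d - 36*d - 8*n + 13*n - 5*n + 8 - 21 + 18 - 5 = 0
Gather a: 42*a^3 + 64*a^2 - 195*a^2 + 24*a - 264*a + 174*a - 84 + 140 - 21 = 42*a^3 - 131*a^2 - 66*a + 35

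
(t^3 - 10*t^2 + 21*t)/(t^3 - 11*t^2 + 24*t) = (t - 7)/(t - 8)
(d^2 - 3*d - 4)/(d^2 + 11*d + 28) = (d^2 - 3*d - 4)/(d^2 + 11*d + 28)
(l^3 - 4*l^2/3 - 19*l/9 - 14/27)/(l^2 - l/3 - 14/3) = (l^2 + l + 2/9)/(l + 2)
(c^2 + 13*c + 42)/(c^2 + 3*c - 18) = (c + 7)/(c - 3)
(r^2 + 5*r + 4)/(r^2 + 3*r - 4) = (r + 1)/(r - 1)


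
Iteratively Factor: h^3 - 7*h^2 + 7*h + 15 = (h - 3)*(h^2 - 4*h - 5) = (h - 3)*(h + 1)*(h - 5)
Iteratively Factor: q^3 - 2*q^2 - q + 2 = (q - 1)*(q^2 - q - 2) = (q - 2)*(q - 1)*(q + 1)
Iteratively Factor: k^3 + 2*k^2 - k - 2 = (k + 2)*(k^2 - 1) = (k - 1)*(k + 2)*(k + 1)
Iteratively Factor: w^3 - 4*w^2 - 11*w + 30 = (w - 5)*(w^2 + w - 6) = (w - 5)*(w + 3)*(w - 2)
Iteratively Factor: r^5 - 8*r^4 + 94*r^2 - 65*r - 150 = (r - 5)*(r^4 - 3*r^3 - 15*r^2 + 19*r + 30) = (r - 5)*(r - 2)*(r^3 - r^2 - 17*r - 15) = (r - 5)*(r - 2)*(r + 1)*(r^2 - 2*r - 15) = (r - 5)*(r - 2)*(r + 1)*(r + 3)*(r - 5)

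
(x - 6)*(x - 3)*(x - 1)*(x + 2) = x^4 - 8*x^3 + 7*x^2 + 36*x - 36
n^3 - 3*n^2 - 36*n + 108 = (n - 6)*(n - 3)*(n + 6)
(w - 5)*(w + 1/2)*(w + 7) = w^3 + 5*w^2/2 - 34*w - 35/2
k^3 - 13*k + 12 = (k - 3)*(k - 1)*(k + 4)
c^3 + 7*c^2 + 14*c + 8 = (c + 1)*(c + 2)*(c + 4)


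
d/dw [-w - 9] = -1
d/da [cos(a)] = -sin(a)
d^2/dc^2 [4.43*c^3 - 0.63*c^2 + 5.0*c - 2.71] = 26.58*c - 1.26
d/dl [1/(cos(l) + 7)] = sin(l)/(cos(l) + 7)^2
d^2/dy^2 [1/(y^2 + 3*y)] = 2*(-y*(y + 3) + (2*y + 3)^2)/(y^3*(y + 3)^3)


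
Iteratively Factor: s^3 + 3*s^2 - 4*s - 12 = (s + 2)*(s^2 + s - 6) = (s + 2)*(s + 3)*(s - 2)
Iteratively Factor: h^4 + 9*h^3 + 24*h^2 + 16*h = (h + 4)*(h^3 + 5*h^2 + 4*h) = (h + 4)^2*(h^2 + h) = h*(h + 4)^2*(h + 1)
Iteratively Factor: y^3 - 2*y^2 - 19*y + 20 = (y - 5)*(y^2 + 3*y - 4) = (y - 5)*(y + 4)*(y - 1)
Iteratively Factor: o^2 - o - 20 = (o + 4)*(o - 5)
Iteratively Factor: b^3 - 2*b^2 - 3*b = (b)*(b^2 - 2*b - 3) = b*(b - 3)*(b + 1)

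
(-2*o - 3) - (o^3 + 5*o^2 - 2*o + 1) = -o^3 - 5*o^2 - 4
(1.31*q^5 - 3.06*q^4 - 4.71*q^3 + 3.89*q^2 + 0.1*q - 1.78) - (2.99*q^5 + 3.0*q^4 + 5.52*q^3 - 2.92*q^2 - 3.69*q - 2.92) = -1.68*q^5 - 6.06*q^4 - 10.23*q^3 + 6.81*q^2 + 3.79*q + 1.14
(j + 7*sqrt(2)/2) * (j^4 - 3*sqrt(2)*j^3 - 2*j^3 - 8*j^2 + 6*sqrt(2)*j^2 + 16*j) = j^5 - 2*j^4 + sqrt(2)*j^4/2 - 29*j^3 - sqrt(2)*j^3 - 28*sqrt(2)*j^2 + 58*j^2 + 56*sqrt(2)*j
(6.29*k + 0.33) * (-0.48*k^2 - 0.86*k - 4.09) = -3.0192*k^3 - 5.5678*k^2 - 26.0099*k - 1.3497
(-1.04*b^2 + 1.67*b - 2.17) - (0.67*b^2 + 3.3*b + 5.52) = -1.71*b^2 - 1.63*b - 7.69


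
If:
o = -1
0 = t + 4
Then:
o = -1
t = -4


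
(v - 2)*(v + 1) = v^2 - v - 2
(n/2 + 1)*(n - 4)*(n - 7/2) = n^3/2 - 11*n^2/4 - n/2 + 14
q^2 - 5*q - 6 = (q - 6)*(q + 1)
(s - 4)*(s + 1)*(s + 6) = s^3 + 3*s^2 - 22*s - 24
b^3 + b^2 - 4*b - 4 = (b - 2)*(b + 1)*(b + 2)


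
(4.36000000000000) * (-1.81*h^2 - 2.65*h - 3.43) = -7.8916*h^2 - 11.554*h - 14.9548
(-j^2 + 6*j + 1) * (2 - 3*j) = 3*j^3 - 20*j^2 + 9*j + 2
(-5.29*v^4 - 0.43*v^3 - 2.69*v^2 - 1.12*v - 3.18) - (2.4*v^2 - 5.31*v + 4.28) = -5.29*v^4 - 0.43*v^3 - 5.09*v^2 + 4.19*v - 7.46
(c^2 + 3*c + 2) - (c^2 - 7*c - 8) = 10*c + 10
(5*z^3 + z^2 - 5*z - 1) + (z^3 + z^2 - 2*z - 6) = 6*z^3 + 2*z^2 - 7*z - 7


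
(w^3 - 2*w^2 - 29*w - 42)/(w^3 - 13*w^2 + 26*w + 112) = (w + 3)/(w - 8)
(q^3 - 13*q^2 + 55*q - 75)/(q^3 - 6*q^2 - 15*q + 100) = (q - 3)/(q + 4)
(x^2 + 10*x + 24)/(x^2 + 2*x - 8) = (x + 6)/(x - 2)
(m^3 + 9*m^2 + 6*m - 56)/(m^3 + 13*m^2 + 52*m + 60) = (m^3 + 9*m^2 + 6*m - 56)/(m^3 + 13*m^2 + 52*m + 60)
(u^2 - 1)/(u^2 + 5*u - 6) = (u + 1)/(u + 6)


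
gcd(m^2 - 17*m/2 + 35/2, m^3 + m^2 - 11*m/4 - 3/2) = 1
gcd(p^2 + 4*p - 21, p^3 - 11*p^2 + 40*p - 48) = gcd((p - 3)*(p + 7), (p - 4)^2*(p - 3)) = p - 3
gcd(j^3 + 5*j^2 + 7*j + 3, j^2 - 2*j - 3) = j + 1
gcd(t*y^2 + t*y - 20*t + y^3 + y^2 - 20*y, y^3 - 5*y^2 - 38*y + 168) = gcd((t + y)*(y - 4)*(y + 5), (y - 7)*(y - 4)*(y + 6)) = y - 4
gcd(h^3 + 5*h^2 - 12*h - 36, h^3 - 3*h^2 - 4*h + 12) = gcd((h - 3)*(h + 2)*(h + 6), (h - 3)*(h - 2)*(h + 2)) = h^2 - h - 6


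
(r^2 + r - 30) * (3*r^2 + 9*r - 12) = 3*r^4 + 12*r^3 - 93*r^2 - 282*r + 360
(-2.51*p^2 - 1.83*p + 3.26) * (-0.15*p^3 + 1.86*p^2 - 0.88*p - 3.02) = 0.3765*p^5 - 4.3941*p^4 - 1.684*p^3 + 15.2542*p^2 + 2.6578*p - 9.8452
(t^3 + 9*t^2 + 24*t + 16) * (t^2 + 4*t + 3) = t^5 + 13*t^4 + 63*t^3 + 139*t^2 + 136*t + 48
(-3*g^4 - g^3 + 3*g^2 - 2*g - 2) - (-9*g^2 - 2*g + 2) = -3*g^4 - g^3 + 12*g^2 - 4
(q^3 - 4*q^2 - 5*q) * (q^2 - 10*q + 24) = q^5 - 14*q^4 + 59*q^3 - 46*q^2 - 120*q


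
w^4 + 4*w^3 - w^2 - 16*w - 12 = (w - 2)*(w + 1)*(w + 2)*(w + 3)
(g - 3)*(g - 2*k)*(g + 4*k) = g^3 + 2*g^2*k - 3*g^2 - 8*g*k^2 - 6*g*k + 24*k^2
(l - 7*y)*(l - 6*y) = l^2 - 13*l*y + 42*y^2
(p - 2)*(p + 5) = p^2 + 3*p - 10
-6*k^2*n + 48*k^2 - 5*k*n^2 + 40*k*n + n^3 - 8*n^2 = (-6*k + n)*(k + n)*(n - 8)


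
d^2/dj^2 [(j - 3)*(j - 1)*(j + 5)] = 6*j + 2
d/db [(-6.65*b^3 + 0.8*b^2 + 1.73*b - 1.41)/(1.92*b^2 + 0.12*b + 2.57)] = (-12.768*b^4 - 1.596*b^3 - 54.4971*b^2 + 9.5264*b + 4.6153)/(3.6864*b^4 + 0.4608*b^3 + 9.8832*b^2 + 0.6168*b + 6.6049)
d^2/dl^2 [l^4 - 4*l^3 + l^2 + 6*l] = 12*l^2 - 24*l + 2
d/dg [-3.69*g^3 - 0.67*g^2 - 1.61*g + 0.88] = -11.07*g^2 - 1.34*g - 1.61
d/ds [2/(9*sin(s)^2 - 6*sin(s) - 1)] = 12*(1 - 3*sin(s))*cos(s)/(-9*sin(s)^2 + 6*sin(s) + 1)^2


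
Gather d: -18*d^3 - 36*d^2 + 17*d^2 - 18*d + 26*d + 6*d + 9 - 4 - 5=-18*d^3 - 19*d^2 + 14*d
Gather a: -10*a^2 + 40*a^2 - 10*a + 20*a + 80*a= 30*a^2 + 90*a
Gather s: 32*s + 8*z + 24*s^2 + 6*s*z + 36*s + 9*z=24*s^2 + s*(6*z + 68) + 17*z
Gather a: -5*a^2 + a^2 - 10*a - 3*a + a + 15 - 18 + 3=-4*a^2 - 12*a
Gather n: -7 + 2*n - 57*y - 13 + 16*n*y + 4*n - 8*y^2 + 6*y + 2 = n*(16*y + 6) - 8*y^2 - 51*y - 18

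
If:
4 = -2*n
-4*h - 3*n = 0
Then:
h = 3/2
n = -2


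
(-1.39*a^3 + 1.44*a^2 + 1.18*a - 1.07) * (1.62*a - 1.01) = -2.2518*a^4 + 3.7367*a^3 + 0.4572*a^2 - 2.9252*a + 1.0807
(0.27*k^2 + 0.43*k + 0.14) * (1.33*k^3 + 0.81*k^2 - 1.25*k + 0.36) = 0.3591*k^5 + 0.7906*k^4 + 0.197*k^3 - 0.3269*k^2 - 0.0202*k + 0.0504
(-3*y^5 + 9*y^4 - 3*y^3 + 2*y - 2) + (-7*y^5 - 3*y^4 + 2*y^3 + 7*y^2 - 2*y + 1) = -10*y^5 + 6*y^4 - y^3 + 7*y^2 - 1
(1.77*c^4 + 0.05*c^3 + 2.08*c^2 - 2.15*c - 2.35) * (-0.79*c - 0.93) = -1.3983*c^5 - 1.6856*c^4 - 1.6897*c^3 - 0.2359*c^2 + 3.856*c + 2.1855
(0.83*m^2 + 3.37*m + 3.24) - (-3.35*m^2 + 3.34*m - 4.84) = 4.18*m^2 + 0.0300000000000002*m + 8.08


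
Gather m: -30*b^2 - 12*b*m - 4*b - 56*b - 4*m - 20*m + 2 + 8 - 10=-30*b^2 - 60*b + m*(-12*b - 24)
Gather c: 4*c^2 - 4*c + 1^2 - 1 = 4*c^2 - 4*c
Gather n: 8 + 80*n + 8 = 80*n + 16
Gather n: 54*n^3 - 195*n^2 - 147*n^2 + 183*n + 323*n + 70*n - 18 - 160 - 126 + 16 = 54*n^3 - 342*n^2 + 576*n - 288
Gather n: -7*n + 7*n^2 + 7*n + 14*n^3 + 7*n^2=14*n^3 + 14*n^2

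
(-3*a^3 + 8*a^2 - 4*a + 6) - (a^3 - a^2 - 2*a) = -4*a^3 + 9*a^2 - 2*a + 6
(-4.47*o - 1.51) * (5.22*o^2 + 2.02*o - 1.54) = -23.3334*o^3 - 16.9116*o^2 + 3.8336*o + 2.3254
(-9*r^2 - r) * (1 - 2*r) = 18*r^3 - 7*r^2 - r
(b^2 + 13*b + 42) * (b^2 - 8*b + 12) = b^4 + 5*b^3 - 50*b^2 - 180*b + 504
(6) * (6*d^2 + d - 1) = 36*d^2 + 6*d - 6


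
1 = 1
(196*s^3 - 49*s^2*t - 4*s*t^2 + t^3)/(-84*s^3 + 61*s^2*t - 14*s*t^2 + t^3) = (-7*s - t)/(3*s - t)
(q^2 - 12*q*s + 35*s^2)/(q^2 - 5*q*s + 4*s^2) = (q^2 - 12*q*s + 35*s^2)/(q^2 - 5*q*s + 4*s^2)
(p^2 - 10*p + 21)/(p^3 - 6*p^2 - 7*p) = (p - 3)/(p*(p + 1))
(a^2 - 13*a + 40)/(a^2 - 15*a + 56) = (a - 5)/(a - 7)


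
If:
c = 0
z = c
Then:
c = 0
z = 0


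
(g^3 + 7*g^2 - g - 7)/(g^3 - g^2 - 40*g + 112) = (g^2 - 1)/(g^2 - 8*g + 16)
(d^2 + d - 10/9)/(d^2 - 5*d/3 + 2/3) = (d + 5/3)/(d - 1)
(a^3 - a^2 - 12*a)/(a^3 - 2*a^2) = (a^2 - a - 12)/(a*(a - 2))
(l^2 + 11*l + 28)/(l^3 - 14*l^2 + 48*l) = (l^2 + 11*l + 28)/(l*(l^2 - 14*l + 48))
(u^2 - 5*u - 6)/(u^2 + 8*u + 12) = (u^2 - 5*u - 6)/(u^2 + 8*u + 12)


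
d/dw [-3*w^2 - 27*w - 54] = -6*w - 27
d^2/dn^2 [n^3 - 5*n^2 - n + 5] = 6*n - 10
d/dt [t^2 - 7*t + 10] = 2*t - 7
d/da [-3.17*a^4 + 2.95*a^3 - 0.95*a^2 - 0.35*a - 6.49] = -12.68*a^3 + 8.85*a^2 - 1.9*a - 0.35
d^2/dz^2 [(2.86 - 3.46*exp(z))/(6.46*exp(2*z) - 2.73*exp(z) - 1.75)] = (-144.391336*exp(4*z) + 416.389636*exp(3*z) - 386.006964*exp(2*z) + 167.174644*exp(z) - 24.2599)*exp(z)/(269.586136*exp(6*z) - 341.781804*exp(5*z) - 74.653698*exp(4*z) + 164.829483*exp(3*z) + 20.223525*exp(2*z) - 25.081875*exp(z) - 5.359375)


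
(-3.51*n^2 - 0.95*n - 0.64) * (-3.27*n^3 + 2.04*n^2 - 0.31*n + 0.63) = 11.4777*n^5 - 4.0539*n^4 + 1.2429*n^3 - 3.2224*n^2 - 0.4001*n - 0.4032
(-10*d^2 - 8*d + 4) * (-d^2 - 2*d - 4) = 10*d^4 + 28*d^3 + 52*d^2 + 24*d - 16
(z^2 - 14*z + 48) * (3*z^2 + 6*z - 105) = 3*z^4 - 36*z^3 - 45*z^2 + 1758*z - 5040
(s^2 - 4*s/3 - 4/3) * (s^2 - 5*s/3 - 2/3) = s^4 - 3*s^3 + 2*s^2/9 + 28*s/9 + 8/9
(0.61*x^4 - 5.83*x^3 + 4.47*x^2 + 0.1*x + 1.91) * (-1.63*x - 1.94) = -0.9943*x^5 + 8.3195*x^4 + 4.0241*x^3 - 8.8348*x^2 - 3.3073*x - 3.7054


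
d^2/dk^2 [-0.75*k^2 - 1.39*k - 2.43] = -1.50000000000000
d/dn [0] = 0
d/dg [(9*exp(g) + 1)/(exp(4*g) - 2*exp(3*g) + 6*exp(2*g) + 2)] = (-2*(9*exp(g) + 1)*(2*exp(2*g) - 3*exp(g) + 6)*exp(g) + 9*exp(4*g) - 18*exp(3*g) + 54*exp(2*g) + 18)*exp(g)/(exp(4*g) - 2*exp(3*g) + 6*exp(2*g) + 2)^2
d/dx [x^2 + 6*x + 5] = 2*x + 6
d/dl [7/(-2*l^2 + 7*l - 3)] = 7*(4*l - 7)/(2*l^2 - 7*l + 3)^2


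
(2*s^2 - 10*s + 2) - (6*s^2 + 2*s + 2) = -4*s^2 - 12*s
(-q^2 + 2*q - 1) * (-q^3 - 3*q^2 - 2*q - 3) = q^5 + q^4 - 3*q^3 + 2*q^2 - 4*q + 3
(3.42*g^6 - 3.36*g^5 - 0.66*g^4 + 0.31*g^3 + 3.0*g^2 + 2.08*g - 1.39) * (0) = 0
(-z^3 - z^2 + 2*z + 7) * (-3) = 3*z^3 + 3*z^2 - 6*z - 21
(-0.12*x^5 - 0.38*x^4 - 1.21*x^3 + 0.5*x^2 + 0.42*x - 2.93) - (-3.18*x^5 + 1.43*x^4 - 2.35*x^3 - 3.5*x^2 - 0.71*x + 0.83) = 3.06*x^5 - 1.81*x^4 + 1.14*x^3 + 4.0*x^2 + 1.13*x - 3.76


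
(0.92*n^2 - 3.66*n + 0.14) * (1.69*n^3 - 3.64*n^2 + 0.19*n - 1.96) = 1.5548*n^5 - 9.5342*n^4 + 13.7338*n^3 - 3.0082*n^2 + 7.2002*n - 0.2744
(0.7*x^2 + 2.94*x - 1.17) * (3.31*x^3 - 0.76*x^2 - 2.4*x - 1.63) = 2.317*x^5 + 9.1994*x^4 - 7.7871*x^3 - 7.3078*x^2 - 1.9842*x + 1.9071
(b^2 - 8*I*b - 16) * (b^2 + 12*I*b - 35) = b^4 + 4*I*b^3 + 45*b^2 + 88*I*b + 560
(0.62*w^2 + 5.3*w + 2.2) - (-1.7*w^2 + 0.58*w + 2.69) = 2.32*w^2 + 4.72*w - 0.49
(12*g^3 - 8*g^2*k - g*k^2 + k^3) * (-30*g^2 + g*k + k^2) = -360*g^5 + 252*g^4*k + 34*g^3*k^2 - 39*g^2*k^3 + k^5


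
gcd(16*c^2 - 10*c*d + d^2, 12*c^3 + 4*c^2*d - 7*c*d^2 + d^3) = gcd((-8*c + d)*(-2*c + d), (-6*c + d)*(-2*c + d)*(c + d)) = 2*c - d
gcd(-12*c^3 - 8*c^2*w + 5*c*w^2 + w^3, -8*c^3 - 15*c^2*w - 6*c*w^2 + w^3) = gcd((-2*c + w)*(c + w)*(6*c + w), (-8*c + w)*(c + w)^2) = c + w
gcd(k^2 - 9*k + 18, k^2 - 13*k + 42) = k - 6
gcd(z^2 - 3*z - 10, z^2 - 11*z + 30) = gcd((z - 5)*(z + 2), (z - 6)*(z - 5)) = z - 5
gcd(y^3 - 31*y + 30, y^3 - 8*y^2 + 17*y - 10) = y^2 - 6*y + 5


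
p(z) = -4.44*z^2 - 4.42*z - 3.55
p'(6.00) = -57.70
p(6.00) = -189.91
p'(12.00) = -110.98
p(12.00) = -695.95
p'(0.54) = -9.22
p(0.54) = -7.23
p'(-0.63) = 1.17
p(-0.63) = -2.53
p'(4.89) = -47.84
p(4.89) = -131.33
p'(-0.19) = -2.73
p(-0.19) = -2.87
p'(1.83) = -20.67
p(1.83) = -26.51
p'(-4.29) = 33.68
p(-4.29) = -66.30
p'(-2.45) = 17.34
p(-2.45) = -19.37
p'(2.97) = -30.79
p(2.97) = -55.84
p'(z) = -8.88*z - 4.42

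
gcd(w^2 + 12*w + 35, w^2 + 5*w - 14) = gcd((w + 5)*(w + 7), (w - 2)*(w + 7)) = w + 7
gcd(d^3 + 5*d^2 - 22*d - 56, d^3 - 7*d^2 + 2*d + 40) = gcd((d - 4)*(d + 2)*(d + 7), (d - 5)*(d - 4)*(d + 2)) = d^2 - 2*d - 8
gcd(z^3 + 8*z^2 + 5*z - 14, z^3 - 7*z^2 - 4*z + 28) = z + 2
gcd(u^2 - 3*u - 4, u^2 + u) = u + 1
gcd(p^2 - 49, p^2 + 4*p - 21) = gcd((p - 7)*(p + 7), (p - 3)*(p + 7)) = p + 7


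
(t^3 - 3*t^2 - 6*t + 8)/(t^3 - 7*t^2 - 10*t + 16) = (t - 4)/(t - 8)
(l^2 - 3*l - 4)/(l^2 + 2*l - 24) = (l + 1)/(l + 6)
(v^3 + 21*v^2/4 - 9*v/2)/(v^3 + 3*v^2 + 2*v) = (4*v^2 + 21*v - 18)/(4*(v^2 + 3*v + 2))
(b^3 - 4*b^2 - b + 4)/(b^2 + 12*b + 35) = (b^3 - 4*b^2 - b + 4)/(b^2 + 12*b + 35)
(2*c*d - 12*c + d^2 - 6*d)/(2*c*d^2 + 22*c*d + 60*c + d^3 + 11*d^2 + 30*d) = (d - 6)/(d^2 + 11*d + 30)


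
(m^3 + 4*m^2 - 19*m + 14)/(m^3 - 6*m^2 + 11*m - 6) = (m + 7)/(m - 3)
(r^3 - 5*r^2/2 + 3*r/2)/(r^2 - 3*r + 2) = r*(2*r - 3)/(2*(r - 2))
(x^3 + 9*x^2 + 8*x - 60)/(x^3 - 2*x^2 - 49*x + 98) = (x^2 + 11*x + 30)/(x^2 - 49)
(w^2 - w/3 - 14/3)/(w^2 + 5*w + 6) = (w - 7/3)/(w + 3)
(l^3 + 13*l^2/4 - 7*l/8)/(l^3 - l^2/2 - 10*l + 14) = l*(4*l - 1)/(4*(l^2 - 4*l + 4))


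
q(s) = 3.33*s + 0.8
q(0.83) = 3.56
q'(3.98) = 3.33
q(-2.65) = -8.02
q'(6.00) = 3.33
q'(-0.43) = 3.33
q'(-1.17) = 3.33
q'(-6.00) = 3.33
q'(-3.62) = 3.33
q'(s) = 3.33000000000000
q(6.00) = 20.78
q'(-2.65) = 3.33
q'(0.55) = 3.33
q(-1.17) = -3.10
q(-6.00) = -19.18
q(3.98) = 14.05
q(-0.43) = -0.63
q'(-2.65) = 3.33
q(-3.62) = -11.25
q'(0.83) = 3.33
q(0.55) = 2.63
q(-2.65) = -8.02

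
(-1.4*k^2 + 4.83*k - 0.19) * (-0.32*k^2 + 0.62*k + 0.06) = 0.448*k^4 - 2.4136*k^3 + 2.9714*k^2 + 0.172*k - 0.0114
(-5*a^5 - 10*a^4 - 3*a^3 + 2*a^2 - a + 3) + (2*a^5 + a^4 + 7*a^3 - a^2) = -3*a^5 - 9*a^4 + 4*a^3 + a^2 - a + 3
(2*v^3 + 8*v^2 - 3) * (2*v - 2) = 4*v^4 + 12*v^3 - 16*v^2 - 6*v + 6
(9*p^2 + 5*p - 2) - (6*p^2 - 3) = 3*p^2 + 5*p + 1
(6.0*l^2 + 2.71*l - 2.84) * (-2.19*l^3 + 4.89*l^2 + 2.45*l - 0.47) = -13.14*l^5 + 23.4051*l^4 + 34.1715*l^3 - 10.0681*l^2 - 8.2317*l + 1.3348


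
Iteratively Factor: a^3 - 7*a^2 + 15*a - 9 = (a - 3)*(a^2 - 4*a + 3) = (a - 3)^2*(a - 1)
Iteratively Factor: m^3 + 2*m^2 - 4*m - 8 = (m + 2)*(m^2 - 4) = (m + 2)^2*(m - 2)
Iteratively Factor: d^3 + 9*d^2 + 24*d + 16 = (d + 4)*(d^2 + 5*d + 4) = (d + 1)*(d + 4)*(d + 4)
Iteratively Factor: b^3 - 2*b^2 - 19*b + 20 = (b - 1)*(b^2 - b - 20) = (b - 5)*(b - 1)*(b + 4)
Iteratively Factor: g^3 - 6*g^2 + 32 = (g - 4)*(g^2 - 2*g - 8) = (g - 4)*(g + 2)*(g - 4)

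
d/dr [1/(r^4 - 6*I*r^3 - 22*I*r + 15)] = 2*(-2*r^3 + 9*I*r^2 + 11*I)/(r^4 - 6*I*r^3 - 22*I*r + 15)^2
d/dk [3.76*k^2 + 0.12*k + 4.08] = 7.52*k + 0.12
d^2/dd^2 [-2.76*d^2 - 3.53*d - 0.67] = -5.52000000000000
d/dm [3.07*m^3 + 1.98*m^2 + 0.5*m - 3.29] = 9.21*m^2 + 3.96*m + 0.5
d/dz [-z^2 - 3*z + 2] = -2*z - 3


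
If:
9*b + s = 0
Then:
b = -s/9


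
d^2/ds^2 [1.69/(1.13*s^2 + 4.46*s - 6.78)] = (-4.315922*s^2 - 17.034524*s + 1.69*(2.26*s + 4.46)*(4.52*s + 8.92) + 25.895532)/(1.13*s^2 + 4.46*s - 6.78)^3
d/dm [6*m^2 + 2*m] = 12*m + 2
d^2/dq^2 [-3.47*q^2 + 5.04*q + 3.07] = -6.94000000000000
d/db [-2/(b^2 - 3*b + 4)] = 2*(2*b - 3)/(b^2 - 3*b + 4)^2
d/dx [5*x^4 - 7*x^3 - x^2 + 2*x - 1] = 20*x^3 - 21*x^2 - 2*x + 2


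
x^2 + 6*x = x*(x + 6)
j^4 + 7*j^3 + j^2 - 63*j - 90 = (j - 3)*(j + 2)*(j + 3)*(j + 5)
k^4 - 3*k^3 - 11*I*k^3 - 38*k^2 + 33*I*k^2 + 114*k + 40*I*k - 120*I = (k - 3)*(k - 5*I)*(k - 4*I)*(k - 2*I)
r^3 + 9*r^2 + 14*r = r*(r + 2)*(r + 7)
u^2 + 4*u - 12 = (u - 2)*(u + 6)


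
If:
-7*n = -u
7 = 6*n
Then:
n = 7/6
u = 49/6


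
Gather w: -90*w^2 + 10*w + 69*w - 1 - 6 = -90*w^2 + 79*w - 7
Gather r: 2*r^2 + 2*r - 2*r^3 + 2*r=-2*r^3 + 2*r^2 + 4*r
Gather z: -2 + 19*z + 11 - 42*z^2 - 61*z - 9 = -42*z^2 - 42*z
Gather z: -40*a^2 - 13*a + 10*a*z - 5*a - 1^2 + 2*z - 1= -40*a^2 - 18*a + z*(10*a + 2) - 2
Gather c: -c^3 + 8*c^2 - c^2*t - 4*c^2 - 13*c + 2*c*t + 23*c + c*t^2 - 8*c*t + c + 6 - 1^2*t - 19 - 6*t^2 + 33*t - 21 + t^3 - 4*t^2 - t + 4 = -c^3 + c^2*(4 - t) + c*(t^2 - 6*t + 11) + t^3 - 10*t^2 + 31*t - 30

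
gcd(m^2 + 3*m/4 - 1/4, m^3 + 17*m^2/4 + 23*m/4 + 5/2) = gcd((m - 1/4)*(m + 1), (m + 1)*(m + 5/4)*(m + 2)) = m + 1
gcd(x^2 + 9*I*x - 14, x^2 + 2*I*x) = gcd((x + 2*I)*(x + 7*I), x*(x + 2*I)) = x + 2*I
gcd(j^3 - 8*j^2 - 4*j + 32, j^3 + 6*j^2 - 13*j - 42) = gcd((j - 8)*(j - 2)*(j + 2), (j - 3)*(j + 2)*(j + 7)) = j + 2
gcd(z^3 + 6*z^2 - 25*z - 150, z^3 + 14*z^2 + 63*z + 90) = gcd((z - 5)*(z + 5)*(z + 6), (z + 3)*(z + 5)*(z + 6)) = z^2 + 11*z + 30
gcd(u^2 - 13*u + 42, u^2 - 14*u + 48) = u - 6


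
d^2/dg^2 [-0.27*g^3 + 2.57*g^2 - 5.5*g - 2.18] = 5.14 - 1.62*g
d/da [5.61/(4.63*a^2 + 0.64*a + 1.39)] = (-51.9486*a - 3.5904)/(4.63*a^2 + 0.64*a + 1.39)^2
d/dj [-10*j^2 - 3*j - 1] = -20*j - 3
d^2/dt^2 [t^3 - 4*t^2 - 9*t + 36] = 6*t - 8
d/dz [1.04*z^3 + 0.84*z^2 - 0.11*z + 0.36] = 3.12*z^2 + 1.68*z - 0.11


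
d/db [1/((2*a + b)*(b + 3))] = -(2*a + 2*b + 3)/((2*a + b)^2*(b + 3)^2)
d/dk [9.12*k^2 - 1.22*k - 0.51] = 18.24*k - 1.22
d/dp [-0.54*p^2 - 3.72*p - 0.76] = -1.08*p - 3.72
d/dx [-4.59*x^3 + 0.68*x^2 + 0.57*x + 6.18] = -13.77*x^2 + 1.36*x + 0.57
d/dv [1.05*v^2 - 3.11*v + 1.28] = 2.1*v - 3.11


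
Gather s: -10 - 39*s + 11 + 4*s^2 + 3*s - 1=4*s^2 - 36*s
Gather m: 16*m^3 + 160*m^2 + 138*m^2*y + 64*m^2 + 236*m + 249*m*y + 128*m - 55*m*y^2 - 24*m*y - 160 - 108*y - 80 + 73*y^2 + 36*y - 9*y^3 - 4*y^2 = 16*m^3 + m^2*(138*y + 224) + m*(-55*y^2 + 225*y + 364) - 9*y^3 + 69*y^2 - 72*y - 240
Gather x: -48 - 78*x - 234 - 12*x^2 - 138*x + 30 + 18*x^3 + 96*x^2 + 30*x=18*x^3 + 84*x^2 - 186*x - 252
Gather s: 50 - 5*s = 50 - 5*s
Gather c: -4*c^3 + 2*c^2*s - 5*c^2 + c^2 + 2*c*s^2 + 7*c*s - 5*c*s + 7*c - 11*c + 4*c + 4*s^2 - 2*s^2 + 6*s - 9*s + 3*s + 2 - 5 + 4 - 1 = -4*c^3 + c^2*(2*s - 4) + c*(2*s^2 + 2*s) + 2*s^2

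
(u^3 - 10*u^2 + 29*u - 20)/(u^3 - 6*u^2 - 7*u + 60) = (u - 1)/(u + 3)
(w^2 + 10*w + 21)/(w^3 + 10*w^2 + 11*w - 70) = (w + 3)/(w^2 + 3*w - 10)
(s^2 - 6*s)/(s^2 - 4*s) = (s - 6)/(s - 4)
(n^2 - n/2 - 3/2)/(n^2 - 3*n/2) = (n + 1)/n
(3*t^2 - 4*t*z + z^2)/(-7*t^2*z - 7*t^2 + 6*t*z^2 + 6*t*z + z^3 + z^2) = (-3*t + z)/(7*t*z + 7*t + z^2 + z)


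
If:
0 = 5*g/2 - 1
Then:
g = 2/5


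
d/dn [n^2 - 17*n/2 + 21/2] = 2*n - 17/2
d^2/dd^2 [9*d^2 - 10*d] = 18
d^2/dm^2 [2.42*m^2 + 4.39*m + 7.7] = 4.84000000000000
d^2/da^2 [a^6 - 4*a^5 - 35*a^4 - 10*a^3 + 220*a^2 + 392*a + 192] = 30*a^4 - 80*a^3 - 420*a^2 - 60*a + 440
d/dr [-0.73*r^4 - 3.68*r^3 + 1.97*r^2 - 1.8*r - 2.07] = -2.92*r^3 - 11.04*r^2 + 3.94*r - 1.8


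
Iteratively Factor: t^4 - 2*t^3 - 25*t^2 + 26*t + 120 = (t + 4)*(t^3 - 6*t^2 - t + 30) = (t - 5)*(t + 4)*(t^2 - t - 6) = (t - 5)*(t - 3)*(t + 4)*(t + 2)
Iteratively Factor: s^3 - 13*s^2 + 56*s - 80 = (s - 5)*(s^2 - 8*s + 16) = (s - 5)*(s - 4)*(s - 4)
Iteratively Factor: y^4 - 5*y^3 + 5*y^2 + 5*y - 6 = (y - 3)*(y^3 - 2*y^2 - y + 2) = (y - 3)*(y - 2)*(y^2 - 1) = (y - 3)*(y - 2)*(y - 1)*(y + 1)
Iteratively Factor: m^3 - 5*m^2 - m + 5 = (m - 1)*(m^2 - 4*m - 5) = (m - 1)*(m + 1)*(m - 5)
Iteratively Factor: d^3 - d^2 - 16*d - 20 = (d + 2)*(d^2 - 3*d - 10) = (d - 5)*(d + 2)*(d + 2)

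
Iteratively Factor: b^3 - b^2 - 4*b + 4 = (b - 1)*(b^2 - 4) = (b - 1)*(b + 2)*(b - 2)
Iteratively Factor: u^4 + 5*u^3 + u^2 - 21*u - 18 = (u + 3)*(u^3 + 2*u^2 - 5*u - 6) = (u + 1)*(u + 3)*(u^2 + u - 6) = (u + 1)*(u + 3)^2*(u - 2)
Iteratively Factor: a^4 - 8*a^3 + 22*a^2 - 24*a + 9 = (a - 1)*(a^3 - 7*a^2 + 15*a - 9) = (a - 1)^2*(a^2 - 6*a + 9) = (a - 3)*(a - 1)^2*(a - 3)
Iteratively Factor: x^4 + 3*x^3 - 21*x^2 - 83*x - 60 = (x + 3)*(x^3 - 21*x - 20) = (x - 5)*(x + 3)*(x^2 + 5*x + 4) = (x - 5)*(x + 1)*(x + 3)*(x + 4)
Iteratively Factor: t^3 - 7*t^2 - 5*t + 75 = (t - 5)*(t^2 - 2*t - 15) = (t - 5)*(t + 3)*(t - 5)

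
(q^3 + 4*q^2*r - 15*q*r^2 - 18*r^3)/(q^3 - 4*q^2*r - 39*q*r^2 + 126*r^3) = (q + r)/(q - 7*r)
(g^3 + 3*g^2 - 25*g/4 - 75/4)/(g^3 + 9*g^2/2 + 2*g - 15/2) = (g - 5/2)/(g - 1)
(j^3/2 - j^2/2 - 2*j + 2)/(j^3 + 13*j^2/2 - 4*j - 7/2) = (j^2 - 4)/(2*j^2 + 15*j + 7)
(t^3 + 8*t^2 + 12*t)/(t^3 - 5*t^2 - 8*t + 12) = t*(t + 6)/(t^2 - 7*t + 6)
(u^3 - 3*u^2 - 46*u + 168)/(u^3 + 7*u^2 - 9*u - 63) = (u^2 - 10*u + 24)/(u^2 - 9)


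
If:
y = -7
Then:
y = -7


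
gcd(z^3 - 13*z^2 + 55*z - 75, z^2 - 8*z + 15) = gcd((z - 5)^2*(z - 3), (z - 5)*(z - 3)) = z^2 - 8*z + 15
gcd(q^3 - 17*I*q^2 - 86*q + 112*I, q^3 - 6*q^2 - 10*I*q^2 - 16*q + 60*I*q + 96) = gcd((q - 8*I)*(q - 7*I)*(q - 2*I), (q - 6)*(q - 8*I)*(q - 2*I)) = q^2 - 10*I*q - 16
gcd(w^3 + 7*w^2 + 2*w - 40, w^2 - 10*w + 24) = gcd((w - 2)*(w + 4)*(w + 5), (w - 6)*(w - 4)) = 1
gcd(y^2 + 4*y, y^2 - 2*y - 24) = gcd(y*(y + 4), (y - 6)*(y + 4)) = y + 4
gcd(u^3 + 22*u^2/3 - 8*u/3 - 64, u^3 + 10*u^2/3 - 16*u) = u^2 + 10*u/3 - 16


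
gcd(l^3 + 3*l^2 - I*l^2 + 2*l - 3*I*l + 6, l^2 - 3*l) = 1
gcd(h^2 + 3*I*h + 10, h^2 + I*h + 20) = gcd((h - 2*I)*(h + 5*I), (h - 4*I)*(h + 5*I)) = h + 5*I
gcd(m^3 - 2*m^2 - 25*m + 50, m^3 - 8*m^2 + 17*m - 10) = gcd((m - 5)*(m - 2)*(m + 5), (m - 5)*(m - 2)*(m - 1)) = m^2 - 7*m + 10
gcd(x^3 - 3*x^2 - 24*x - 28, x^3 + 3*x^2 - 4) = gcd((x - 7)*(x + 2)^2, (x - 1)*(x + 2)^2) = x^2 + 4*x + 4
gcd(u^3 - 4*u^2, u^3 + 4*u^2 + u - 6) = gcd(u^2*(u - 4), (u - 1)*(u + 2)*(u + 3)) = 1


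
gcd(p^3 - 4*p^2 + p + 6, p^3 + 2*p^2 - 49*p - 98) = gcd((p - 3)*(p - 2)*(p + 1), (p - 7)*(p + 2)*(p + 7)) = 1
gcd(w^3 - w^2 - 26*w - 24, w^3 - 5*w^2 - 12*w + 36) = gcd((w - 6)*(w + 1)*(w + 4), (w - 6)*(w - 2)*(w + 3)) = w - 6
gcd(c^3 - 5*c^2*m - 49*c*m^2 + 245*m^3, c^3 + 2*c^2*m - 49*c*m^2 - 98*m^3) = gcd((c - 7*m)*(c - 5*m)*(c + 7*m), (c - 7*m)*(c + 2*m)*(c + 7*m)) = c^2 - 49*m^2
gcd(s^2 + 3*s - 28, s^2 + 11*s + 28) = s + 7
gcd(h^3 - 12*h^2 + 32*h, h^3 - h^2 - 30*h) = h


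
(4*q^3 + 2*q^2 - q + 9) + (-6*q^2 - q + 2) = 4*q^3 - 4*q^2 - 2*q + 11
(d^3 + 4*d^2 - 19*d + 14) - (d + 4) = d^3 + 4*d^2 - 20*d + 10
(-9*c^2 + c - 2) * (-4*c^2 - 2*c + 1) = 36*c^4 + 14*c^3 - 3*c^2 + 5*c - 2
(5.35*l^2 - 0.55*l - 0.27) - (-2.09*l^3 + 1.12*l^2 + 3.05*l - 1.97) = 2.09*l^3 + 4.23*l^2 - 3.6*l + 1.7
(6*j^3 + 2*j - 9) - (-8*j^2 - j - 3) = 6*j^3 + 8*j^2 + 3*j - 6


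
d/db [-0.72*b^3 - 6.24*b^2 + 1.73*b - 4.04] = -2.16*b^2 - 12.48*b + 1.73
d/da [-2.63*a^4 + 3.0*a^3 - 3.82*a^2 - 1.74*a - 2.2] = -10.52*a^3 + 9.0*a^2 - 7.64*a - 1.74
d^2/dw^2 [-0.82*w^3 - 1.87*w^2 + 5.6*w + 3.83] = -4.92*w - 3.74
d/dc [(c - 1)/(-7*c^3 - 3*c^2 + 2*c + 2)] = (-7*c^3 - 3*c^2 + 2*c + (c - 1)*(21*c^2 + 6*c - 2) + 2)/(7*c^3 + 3*c^2 - 2*c - 2)^2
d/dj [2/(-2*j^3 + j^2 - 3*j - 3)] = 2*(6*j^2 - 2*j + 3)/(2*j^3 - j^2 + 3*j + 3)^2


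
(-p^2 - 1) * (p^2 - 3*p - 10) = -p^4 + 3*p^3 + 9*p^2 + 3*p + 10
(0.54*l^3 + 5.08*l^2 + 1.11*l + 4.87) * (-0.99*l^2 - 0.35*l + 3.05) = -0.5346*l^5 - 5.2182*l^4 - 1.2299*l^3 + 10.2842*l^2 + 1.681*l + 14.8535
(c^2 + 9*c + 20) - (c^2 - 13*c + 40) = 22*c - 20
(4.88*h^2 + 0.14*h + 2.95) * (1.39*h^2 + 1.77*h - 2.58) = 6.7832*h^4 + 8.8322*h^3 - 8.2421*h^2 + 4.8603*h - 7.611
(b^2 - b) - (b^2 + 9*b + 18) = -10*b - 18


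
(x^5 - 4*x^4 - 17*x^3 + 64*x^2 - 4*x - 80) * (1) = x^5 - 4*x^4 - 17*x^3 + 64*x^2 - 4*x - 80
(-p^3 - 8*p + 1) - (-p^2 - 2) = -p^3 + p^2 - 8*p + 3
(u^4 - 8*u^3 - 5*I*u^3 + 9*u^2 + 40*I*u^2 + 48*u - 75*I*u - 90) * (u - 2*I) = u^5 - 8*u^4 - 7*I*u^4 - u^3 + 56*I*u^3 + 128*u^2 - 93*I*u^2 - 240*u - 96*I*u + 180*I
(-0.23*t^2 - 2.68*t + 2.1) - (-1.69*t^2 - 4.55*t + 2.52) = 1.46*t^2 + 1.87*t - 0.42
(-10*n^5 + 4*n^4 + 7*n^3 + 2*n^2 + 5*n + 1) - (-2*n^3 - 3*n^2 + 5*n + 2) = -10*n^5 + 4*n^4 + 9*n^3 + 5*n^2 - 1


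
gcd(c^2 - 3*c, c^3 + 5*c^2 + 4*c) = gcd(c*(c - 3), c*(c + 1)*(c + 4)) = c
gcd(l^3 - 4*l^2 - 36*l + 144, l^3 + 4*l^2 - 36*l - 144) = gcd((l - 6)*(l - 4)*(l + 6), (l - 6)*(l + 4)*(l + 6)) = l^2 - 36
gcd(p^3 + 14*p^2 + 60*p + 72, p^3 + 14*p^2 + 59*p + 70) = p + 2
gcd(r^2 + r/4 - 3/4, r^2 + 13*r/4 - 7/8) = 1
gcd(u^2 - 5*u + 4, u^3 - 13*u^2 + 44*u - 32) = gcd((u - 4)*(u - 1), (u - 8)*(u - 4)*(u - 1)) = u^2 - 5*u + 4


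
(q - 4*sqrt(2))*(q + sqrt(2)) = q^2 - 3*sqrt(2)*q - 8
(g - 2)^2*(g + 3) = g^3 - g^2 - 8*g + 12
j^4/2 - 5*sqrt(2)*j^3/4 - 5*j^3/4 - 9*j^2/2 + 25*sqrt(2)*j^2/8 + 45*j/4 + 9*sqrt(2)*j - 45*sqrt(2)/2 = (j/2 + sqrt(2))*(j - 5/2)*(j - 3*sqrt(2))*(j - 3*sqrt(2)/2)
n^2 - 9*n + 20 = (n - 5)*(n - 4)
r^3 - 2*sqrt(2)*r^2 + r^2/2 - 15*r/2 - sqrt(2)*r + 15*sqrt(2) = (r - 5/2)*(r + 3)*(r - 2*sqrt(2))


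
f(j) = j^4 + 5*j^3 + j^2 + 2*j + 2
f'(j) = 4*j^3 + 15*j^2 + 2*j + 2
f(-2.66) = -40.29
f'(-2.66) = 27.53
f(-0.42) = 1.00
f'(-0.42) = 3.51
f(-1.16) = -4.97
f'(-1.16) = 13.62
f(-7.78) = 1356.10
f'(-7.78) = -989.28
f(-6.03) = 252.13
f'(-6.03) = -341.67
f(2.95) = 220.70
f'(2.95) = 241.13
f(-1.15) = -4.83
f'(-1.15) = 13.45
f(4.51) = 903.75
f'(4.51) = 683.06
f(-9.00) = 2981.00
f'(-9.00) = -1717.00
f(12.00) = 29546.00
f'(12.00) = 9098.00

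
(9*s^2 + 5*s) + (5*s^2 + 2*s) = 14*s^2 + 7*s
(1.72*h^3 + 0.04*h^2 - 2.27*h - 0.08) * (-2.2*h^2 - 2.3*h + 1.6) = -3.784*h^5 - 4.044*h^4 + 7.654*h^3 + 5.461*h^2 - 3.448*h - 0.128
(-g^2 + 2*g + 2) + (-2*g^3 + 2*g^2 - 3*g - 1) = -2*g^3 + g^2 - g + 1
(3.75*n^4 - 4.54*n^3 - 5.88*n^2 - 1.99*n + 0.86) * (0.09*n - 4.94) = 0.3375*n^5 - 18.9336*n^4 + 21.8984*n^3 + 28.8681*n^2 + 9.908*n - 4.2484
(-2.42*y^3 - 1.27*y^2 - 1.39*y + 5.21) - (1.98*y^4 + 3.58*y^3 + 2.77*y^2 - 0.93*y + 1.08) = -1.98*y^4 - 6.0*y^3 - 4.04*y^2 - 0.46*y + 4.13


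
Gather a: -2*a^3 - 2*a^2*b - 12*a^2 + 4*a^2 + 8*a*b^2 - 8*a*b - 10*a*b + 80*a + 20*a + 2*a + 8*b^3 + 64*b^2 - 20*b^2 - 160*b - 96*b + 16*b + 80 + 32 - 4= -2*a^3 + a^2*(-2*b - 8) + a*(8*b^2 - 18*b + 102) + 8*b^3 + 44*b^2 - 240*b + 108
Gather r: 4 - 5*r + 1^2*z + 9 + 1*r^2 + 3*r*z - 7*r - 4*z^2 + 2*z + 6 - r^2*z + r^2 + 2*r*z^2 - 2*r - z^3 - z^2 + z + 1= r^2*(2 - z) + r*(2*z^2 + 3*z - 14) - z^3 - 5*z^2 + 4*z + 20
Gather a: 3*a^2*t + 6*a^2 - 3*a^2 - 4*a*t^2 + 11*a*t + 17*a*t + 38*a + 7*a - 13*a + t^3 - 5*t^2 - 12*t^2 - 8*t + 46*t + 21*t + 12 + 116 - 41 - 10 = a^2*(3*t + 3) + a*(-4*t^2 + 28*t + 32) + t^3 - 17*t^2 + 59*t + 77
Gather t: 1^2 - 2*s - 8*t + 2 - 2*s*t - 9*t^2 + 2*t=-2*s - 9*t^2 + t*(-2*s - 6) + 3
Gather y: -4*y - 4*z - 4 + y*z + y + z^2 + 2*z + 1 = y*(z - 3) + z^2 - 2*z - 3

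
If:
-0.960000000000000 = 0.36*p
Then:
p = -2.67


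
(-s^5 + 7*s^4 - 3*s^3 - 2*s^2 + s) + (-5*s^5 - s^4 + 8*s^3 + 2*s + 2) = -6*s^5 + 6*s^4 + 5*s^3 - 2*s^2 + 3*s + 2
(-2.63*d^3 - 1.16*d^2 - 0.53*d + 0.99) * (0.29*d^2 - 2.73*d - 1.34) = -0.7627*d^5 + 6.8435*d^4 + 6.5373*d^3 + 3.2884*d^2 - 1.9925*d - 1.3266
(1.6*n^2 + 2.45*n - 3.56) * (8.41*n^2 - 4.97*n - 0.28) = 13.456*n^4 + 12.6525*n^3 - 42.5641*n^2 + 17.0072*n + 0.9968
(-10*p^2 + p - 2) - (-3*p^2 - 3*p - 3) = -7*p^2 + 4*p + 1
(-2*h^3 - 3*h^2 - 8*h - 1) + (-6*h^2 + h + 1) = -2*h^3 - 9*h^2 - 7*h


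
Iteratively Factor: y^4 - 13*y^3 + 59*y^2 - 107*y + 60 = (y - 3)*(y^3 - 10*y^2 + 29*y - 20) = (y - 3)*(y - 1)*(y^2 - 9*y + 20) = (y - 4)*(y - 3)*(y - 1)*(y - 5)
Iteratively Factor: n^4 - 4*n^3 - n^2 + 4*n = (n - 4)*(n^3 - n) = (n - 4)*(n + 1)*(n^2 - n) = (n - 4)*(n - 1)*(n + 1)*(n)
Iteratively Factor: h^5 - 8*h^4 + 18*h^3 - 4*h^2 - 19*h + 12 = (h - 1)*(h^4 - 7*h^3 + 11*h^2 + 7*h - 12) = (h - 1)^2*(h^3 - 6*h^2 + 5*h + 12) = (h - 4)*(h - 1)^2*(h^2 - 2*h - 3) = (h - 4)*(h - 3)*(h - 1)^2*(h + 1)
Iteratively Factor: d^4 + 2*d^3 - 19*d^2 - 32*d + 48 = (d - 1)*(d^3 + 3*d^2 - 16*d - 48) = (d - 1)*(d + 3)*(d^2 - 16) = (d - 1)*(d + 3)*(d + 4)*(d - 4)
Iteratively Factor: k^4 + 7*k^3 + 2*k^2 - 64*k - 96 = (k - 3)*(k^3 + 10*k^2 + 32*k + 32) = (k - 3)*(k + 4)*(k^2 + 6*k + 8) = (k - 3)*(k + 4)^2*(k + 2)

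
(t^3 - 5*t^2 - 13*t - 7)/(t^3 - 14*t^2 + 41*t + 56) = (t + 1)/(t - 8)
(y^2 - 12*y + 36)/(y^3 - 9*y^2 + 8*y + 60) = (y - 6)/(y^2 - 3*y - 10)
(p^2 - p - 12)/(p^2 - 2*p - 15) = (p - 4)/(p - 5)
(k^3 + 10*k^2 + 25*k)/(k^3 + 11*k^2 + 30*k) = (k + 5)/(k + 6)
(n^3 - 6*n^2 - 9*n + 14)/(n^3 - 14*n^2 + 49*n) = (n^2 + n - 2)/(n*(n - 7))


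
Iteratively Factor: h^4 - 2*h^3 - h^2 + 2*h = (h)*(h^3 - 2*h^2 - h + 2) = h*(h + 1)*(h^2 - 3*h + 2) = h*(h - 2)*(h + 1)*(h - 1)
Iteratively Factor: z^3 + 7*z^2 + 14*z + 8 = (z + 4)*(z^2 + 3*z + 2) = (z + 1)*(z + 4)*(z + 2)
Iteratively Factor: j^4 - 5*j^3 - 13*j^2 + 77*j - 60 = (j - 3)*(j^3 - 2*j^2 - 19*j + 20) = (j - 3)*(j + 4)*(j^2 - 6*j + 5) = (j - 5)*(j - 3)*(j + 4)*(j - 1)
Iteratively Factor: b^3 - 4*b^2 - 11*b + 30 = (b + 3)*(b^2 - 7*b + 10) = (b - 2)*(b + 3)*(b - 5)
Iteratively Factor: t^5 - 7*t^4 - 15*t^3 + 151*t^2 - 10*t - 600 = (t - 5)*(t^4 - 2*t^3 - 25*t^2 + 26*t + 120) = (t - 5)*(t + 4)*(t^3 - 6*t^2 - t + 30) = (t - 5)*(t - 3)*(t + 4)*(t^2 - 3*t - 10) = (t - 5)^2*(t - 3)*(t + 4)*(t + 2)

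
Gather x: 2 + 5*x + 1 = 5*x + 3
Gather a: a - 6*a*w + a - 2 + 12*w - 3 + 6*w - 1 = a*(2 - 6*w) + 18*w - 6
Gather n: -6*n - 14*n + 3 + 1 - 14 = -20*n - 10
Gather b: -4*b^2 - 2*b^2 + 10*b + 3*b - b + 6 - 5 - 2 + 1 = -6*b^2 + 12*b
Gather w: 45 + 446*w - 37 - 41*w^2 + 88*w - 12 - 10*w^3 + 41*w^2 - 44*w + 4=-10*w^3 + 490*w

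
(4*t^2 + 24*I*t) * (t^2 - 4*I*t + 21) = 4*t^4 + 8*I*t^3 + 180*t^2 + 504*I*t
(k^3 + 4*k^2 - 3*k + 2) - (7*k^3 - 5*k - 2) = -6*k^3 + 4*k^2 + 2*k + 4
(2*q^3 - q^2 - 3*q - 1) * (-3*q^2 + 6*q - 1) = -6*q^5 + 15*q^4 + q^3 - 14*q^2 - 3*q + 1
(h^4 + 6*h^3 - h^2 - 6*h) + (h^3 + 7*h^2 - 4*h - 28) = h^4 + 7*h^3 + 6*h^2 - 10*h - 28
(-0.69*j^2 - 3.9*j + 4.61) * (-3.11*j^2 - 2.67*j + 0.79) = 2.1459*j^4 + 13.9713*j^3 - 4.4692*j^2 - 15.3897*j + 3.6419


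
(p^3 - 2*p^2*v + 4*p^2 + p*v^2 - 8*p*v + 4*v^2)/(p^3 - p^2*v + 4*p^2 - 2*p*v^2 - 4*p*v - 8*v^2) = (p^2 - 2*p*v + v^2)/(p^2 - p*v - 2*v^2)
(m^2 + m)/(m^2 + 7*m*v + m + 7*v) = m/(m + 7*v)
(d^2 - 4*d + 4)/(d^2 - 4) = (d - 2)/(d + 2)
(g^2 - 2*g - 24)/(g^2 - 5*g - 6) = (g + 4)/(g + 1)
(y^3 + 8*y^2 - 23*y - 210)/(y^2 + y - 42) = (y^2 + y - 30)/(y - 6)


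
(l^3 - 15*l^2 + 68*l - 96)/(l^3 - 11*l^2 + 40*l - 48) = (l - 8)/(l - 4)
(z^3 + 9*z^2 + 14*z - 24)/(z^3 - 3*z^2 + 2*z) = (z^2 + 10*z + 24)/(z*(z - 2))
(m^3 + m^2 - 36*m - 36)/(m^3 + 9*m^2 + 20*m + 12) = (m - 6)/(m + 2)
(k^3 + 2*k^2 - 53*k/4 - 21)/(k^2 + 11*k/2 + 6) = k - 7/2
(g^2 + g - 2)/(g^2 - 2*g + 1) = (g + 2)/(g - 1)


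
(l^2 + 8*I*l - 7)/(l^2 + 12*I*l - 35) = (l + I)/(l + 5*I)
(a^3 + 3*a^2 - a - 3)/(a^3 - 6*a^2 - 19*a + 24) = (a + 1)/(a - 8)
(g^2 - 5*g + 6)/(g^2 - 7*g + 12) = (g - 2)/(g - 4)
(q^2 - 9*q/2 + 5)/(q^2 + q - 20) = (q^2 - 9*q/2 + 5)/(q^2 + q - 20)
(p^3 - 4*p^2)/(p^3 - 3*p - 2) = p^2*(4 - p)/(-p^3 + 3*p + 2)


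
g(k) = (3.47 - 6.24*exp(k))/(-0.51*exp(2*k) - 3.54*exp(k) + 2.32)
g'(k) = (3.47 - 6.24*exp(k))*(1.02*exp(2*k) + 3.54*exp(k))/(-0.51*exp(2*k) - 3.54*exp(k) + 2.32)^2 - 6.24*exp(k)/(-0.51*exp(2*k) - 3.54*exp(k) + 2.32)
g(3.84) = 0.23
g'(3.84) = -0.20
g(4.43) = 0.13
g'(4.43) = -0.12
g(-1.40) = 1.36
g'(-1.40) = -0.19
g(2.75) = 0.53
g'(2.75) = -0.36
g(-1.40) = 1.36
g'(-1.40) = -0.19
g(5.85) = 0.03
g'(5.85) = -0.03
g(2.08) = 0.79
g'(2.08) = -0.41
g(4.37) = 0.14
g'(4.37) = -0.13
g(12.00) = 0.00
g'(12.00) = 0.00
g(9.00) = 0.00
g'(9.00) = 0.00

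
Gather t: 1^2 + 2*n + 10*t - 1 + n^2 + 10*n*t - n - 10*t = n^2 + 10*n*t + n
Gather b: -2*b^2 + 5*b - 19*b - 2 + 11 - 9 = -2*b^2 - 14*b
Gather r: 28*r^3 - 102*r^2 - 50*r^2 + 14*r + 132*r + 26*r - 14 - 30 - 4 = 28*r^3 - 152*r^2 + 172*r - 48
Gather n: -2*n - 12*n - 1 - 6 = -14*n - 7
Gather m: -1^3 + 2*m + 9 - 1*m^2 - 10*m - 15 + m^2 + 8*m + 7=0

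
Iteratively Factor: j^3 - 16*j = (j)*(j^2 - 16) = j*(j + 4)*(j - 4)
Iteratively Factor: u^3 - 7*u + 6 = (u - 2)*(u^2 + 2*u - 3) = (u - 2)*(u - 1)*(u + 3)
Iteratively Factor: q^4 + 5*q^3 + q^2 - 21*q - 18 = (q - 2)*(q^3 + 7*q^2 + 15*q + 9) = (q - 2)*(q + 1)*(q^2 + 6*q + 9) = (q - 2)*(q + 1)*(q + 3)*(q + 3)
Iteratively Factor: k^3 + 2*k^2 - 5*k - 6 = (k + 3)*(k^2 - k - 2) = (k + 1)*(k + 3)*(k - 2)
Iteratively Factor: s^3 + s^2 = (s + 1)*(s^2) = s*(s + 1)*(s)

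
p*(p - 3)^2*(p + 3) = p^4 - 3*p^3 - 9*p^2 + 27*p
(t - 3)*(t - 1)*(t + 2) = t^3 - 2*t^2 - 5*t + 6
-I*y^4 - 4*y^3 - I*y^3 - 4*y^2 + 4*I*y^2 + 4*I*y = y*(y - 2*I)^2*(-I*y - I)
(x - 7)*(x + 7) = x^2 - 49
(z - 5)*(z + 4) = z^2 - z - 20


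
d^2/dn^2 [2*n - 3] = 0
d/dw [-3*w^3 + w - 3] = 1 - 9*w^2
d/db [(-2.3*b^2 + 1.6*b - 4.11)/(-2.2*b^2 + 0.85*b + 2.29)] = (1.565*b^2 - 28.618*b + 7.1575)/(4.84*b^4 - 3.74*b^3 - 9.3535*b^2 + 3.893*b + 5.2441)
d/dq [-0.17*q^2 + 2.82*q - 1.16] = 2.82 - 0.34*q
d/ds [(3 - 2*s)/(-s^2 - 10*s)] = 2*(-s^2 + 3*s + 15)/(s^2*(s^2 + 20*s + 100))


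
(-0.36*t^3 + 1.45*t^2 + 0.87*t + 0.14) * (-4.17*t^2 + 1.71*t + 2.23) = 1.5012*t^5 - 6.6621*t^4 - 1.9512*t^3 + 4.1374*t^2 + 2.1795*t + 0.3122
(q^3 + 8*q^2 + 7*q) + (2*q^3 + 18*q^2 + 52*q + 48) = 3*q^3 + 26*q^2 + 59*q + 48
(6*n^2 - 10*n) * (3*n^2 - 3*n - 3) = 18*n^4 - 48*n^3 + 12*n^2 + 30*n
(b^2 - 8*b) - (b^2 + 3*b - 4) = 4 - 11*b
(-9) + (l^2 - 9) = l^2 - 18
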